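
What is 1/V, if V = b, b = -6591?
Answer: -1/6591 ≈ -0.00015172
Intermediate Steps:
V = -6591
1/V = 1/(-6591) = -1/6591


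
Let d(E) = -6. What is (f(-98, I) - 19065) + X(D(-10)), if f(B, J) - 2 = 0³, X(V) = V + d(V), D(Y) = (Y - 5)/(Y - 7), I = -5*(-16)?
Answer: -324158/17 ≈ -19068.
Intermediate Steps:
I = 80
D(Y) = (-5 + Y)/(-7 + Y)
X(V) = -6 + V (X(V) = V - 6 = -6 + V)
f(B, J) = 2 (f(B, J) = 2 + 0³ = 2 + 0 = 2)
(f(-98, I) - 19065) + X(D(-10)) = (2 - 19065) + (-6 + (-5 - 10)/(-7 - 10)) = -19063 + (-6 - 15/(-17)) = -19063 + (-6 - 1/17*(-15)) = -19063 + (-6 + 15/17) = -19063 - 87/17 = -324158/17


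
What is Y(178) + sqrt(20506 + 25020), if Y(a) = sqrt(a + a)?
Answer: sqrt(45526) + 2*sqrt(89) ≈ 232.24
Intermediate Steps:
Y(a) = sqrt(2)*sqrt(a) (Y(a) = sqrt(2*a) = sqrt(2)*sqrt(a))
Y(178) + sqrt(20506 + 25020) = sqrt(2)*sqrt(178) + sqrt(20506 + 25020) = 2*sqrt(89) + sqrt(45526) = sqrt(45526) + 2*sqrt(89)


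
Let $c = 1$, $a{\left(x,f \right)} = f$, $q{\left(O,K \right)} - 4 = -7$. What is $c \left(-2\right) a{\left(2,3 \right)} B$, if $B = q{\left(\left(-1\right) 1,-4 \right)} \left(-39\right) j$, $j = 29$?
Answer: $-20358$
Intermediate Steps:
$q{\left(O,K \right)} = -3$ ($q{\left(O,K \right)} = 4 - 7 = -3$)
$B = 3393$ ($B = \left(-3\right) \left(-39\right) 29 = 117 \cdot 29 = 3393$)
$c \left(-2\right) a{\left(2,3 \right)} B = 1 \left(-2\right) 3 \cdot 3393 = \left(-2\right) 3 \cdot 3393 = \left(-6\right) 3393 = -20358$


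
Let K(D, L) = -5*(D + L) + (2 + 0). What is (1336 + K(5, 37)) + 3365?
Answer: 4493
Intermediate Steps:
K(D, L) = 2 - 5*D - 5*L (K(D, L) = (-5*D - 5*L) + 2 = 2 - 5*D - 5*L)
(1336 + K(5, 37)) + 3365 = (1336 + (2 - 5*5 - 5*37)) + 3365 = (1336 + (2 - 25 - 185)) + 3365 = (1336 - 208) + 3365 = 1128 + 3365 = 4493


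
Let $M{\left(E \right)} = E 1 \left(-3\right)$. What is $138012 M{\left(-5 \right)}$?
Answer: $2070180$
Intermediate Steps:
$M{\left(E \right)} = - 3 E$ ($M{\left(E \right)} = E \left(-3\right) = - 3 E$)
$138012 M{\left(-5 \right)} = 138012 \left(\left(-3\right) \left(-5\right)\right) = 138012 \cdot 15 = 2070180$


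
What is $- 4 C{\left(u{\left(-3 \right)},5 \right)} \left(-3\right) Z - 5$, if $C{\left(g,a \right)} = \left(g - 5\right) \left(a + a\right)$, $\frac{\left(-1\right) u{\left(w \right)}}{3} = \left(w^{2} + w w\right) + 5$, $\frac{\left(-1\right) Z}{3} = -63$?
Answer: $-1678325$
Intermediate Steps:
$Z = 189$ ($Z = \left(-3\right) \left(-63\right) = 189$)
$u{\left(w \right)} = -15 - 6 w^{2}$ ($u{\left(w \right)} = - 3 \left(\left(w^{2} + w w\right) + 5\right) = - 3 \left(\left(w^{2} + w^{2}\right) + 5\right) = - 3 \left(2 w^{2} + 5\right) = - 3 \left(5 + 2 w^{2}\right) = -15 - 6 w^{2}$)
$C{\left(g,a \right)} = 2 a \left(-5 + g\right)$ ($C{\left(g,a \right)} = \left(-5 + g\right) 2 a = 2 a \left(-5 + g\right)$)
$- 4 C{\left(u{\left(-3 \right)},5 \right)} \left(-3\right) Z - 5 = - 4 \cdot 2 \cdot 5 \left(-5 - \left(15 + 6 \left(-3\right)^{2}\right)\right) \left(-3\right) 189 - 5 = - 4 \cdot 2 \cdot 5 \left(-5 - 69\right) \left(-3\right) 189 - 5 = - 4 \cdot 2 \cdot 5 \left(-74\right) \left(-3\right) 189 - 5 = \left(-4\right) \left(-740\right) \left(-3\right) 189 - 5 = 2960 \left(-3\right) 189 - 5 = \left(-8880\right) 189 - 5 = -1678320 - 5 = -1678325$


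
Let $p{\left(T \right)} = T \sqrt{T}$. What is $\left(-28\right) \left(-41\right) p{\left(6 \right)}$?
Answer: $6888 \sqrt{6} \approx 16872.0$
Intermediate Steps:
$p{\left(T \right)} = T^{\frac{3}{2}}$
$\left(-28\right) \left(-41\right) p{\left(6 \right)} = \left(-28\right) \left(-41\right) 6^{\frac{3}{2}} = 1148 \cdot 6 \sqrt{6} = 6888 \sqrt{6}$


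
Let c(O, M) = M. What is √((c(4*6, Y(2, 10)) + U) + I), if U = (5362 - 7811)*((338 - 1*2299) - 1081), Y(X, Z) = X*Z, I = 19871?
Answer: √7469749 ≈ 2733.1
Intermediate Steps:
U = 7449858 (U = -2449*((338 - 2299) - 1081) = -2449*(-1961 - 1081) = -2449*(-3042) = 7449858)
√((c(4*6, Y(2, 10)) + U) + I) = √((2*10 + 7449858) + 19871) = √((20 + 7449858) + 19871) = √(7449878 + 19871) = √7469749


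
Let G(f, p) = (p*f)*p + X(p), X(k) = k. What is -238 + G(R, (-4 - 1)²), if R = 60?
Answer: 37287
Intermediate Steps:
G(f, p) = p + f*p² (G(f, p) = (p*f)*p + p = (f*p)*p + p = f*p² + p = p + f*p²)
-238 + G(R, (-4 - 1)²) = -238 + (-4 - 1)²*(1 + 60*(-4 - 1)²) = -238 + (-5)²*(1 + 60*(-5)²) = -238 + 25*(1 + 60*25) = -238 + 25*(1 + 1500) = -238 + 25*1501 = -238 + 37525 = 37287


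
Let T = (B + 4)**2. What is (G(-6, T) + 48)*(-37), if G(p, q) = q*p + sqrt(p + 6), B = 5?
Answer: 16206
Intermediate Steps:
T = 81 (T = (5 + 4)**2 = 9**2 = 81)
G(p, q) = sqrt(6 + p) + p*q (G(p, q) = p*q + sqrt(6 + p) = sqrt(6 + p) + p*q)
(G(-6, T) + 48)*(-37) = ((sqrt(6 - 6) - 6*81) + 48)*(-37) = ((sqrt(0) - 486) + 48)*(-37) = ((0 - 486) + 48)*(-37) = (-486 + 48)*(-37) = -438*(-37) = 16206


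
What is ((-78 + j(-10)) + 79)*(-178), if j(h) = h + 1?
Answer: 1424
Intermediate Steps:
j(h) = 1 + h
((-78 + j(-10)) + 79)*(-178) = ((-78 + (1 - 10)) + 79)*(-178) = ((-78 - 9) + 79)*(-178) = (-87 + 79)*(-178) = -8*(-178) = 1424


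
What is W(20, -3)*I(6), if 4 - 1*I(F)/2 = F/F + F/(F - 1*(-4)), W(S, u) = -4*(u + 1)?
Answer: 192/5 ≈ 38.400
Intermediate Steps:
W(S, u) = -4 - 4*u (W(S, u) = -4*(1 + u) = -4 - 4*u)
I(F) = 6 - 2*F/(4 + F) (I(F) = 8 - 2*(F/F + F/(F - 1*(-4))) = 8 - 2*(1 + F/(F + 4)) = 8 - 2*(1 + F/(4 + F)) = 8 + (-2 - 2*F/(4 + F)) = 6 - 2*F/(4 + F))
W(20, -3)*I(6) = (-4 - 4*(-3))*(4*(6 + 6)/(4 + 6)) = (-4 + 12)*(4*12/10) = 8*(4*(⅒)*12) = 8*(24/5) = 192/5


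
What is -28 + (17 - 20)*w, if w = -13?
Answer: 11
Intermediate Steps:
-28 + (17 - 20)*w = -28 + (17 - 20)*(-13) = -28 - 3*(-13) = -28 + 39 = 11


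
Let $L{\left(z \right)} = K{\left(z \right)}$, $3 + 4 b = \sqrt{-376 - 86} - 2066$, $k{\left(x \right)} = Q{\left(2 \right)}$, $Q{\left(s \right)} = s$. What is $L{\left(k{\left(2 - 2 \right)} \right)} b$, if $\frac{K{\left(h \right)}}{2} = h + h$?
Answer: $-4138 + 2 i \sqrt{462} \approx -4138.0 + 42.988 i$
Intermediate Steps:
$k{\left(x \right)} = 2$
$K{\left(h \right)} = 4 h$ ($K{\left(h \right)} = 2 \left(h + h\right) = 2 \cdot 2 h = 4 h$)
$b = - \frac{2069}{4} + \frac{i \sqrt{462}}{4}$ ($b = - \frac{3}{4} + \frac{\sqrt{-376 - 86} - 2066}{4} = - \frac{3}{4} + \frac{\sqrt{-462} - 2066}{4} = - \frac{3}{4} + \frac{i \sqrt{462} - 2066}{4} = - \frac{3}{4} + \frac{-2066 + i \sqrt{462}}{4} = - \frac{3}{4} - \left(\frac{1033}{2} - \frac{i \sqrt{462}}{4}\right) = - \frac{2069}{4} + \frac{i \sqrt{462}}{4} \approx -517.25 + 5.3735 i$)
$L{\left(z \right)} = 4 z$
$L{\left(k{\left(2 - 2 \right)} \right)} b = 4 \cdot 2 \left(- \frac{2069}{4} + \frac{i \sqrt{462}}{4}\right) = 8 \left(- \frac{2069}{4} + \frac{i \sqrt{462}}{4}\right) = -4138 + 2 i \sqrt{462}$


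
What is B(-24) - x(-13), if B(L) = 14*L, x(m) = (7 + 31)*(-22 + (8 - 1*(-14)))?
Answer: -336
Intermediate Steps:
x(m) = 0 (x(m) = 38*(-22 + (8 + 14)) = 38*(-22 + 22) = 38*0 = 0)
B(-24) - x(-13) = 14*(-24) - 1*0 = -336 + 0 = -336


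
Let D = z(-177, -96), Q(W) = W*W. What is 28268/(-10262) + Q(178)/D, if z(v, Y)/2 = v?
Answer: -83787020/908187 ≈ -92.257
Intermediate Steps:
Q(W) = W²
z(v, Y) = 2*v
D = -354 (D = 2*(-177) = -354)
28268/(-10262) + Q(178)/D = 28268/(-10262) + 178²/(-354) = 28268*(-1/10262) + 31684*(-1/354) = -14134/5131 - 15842/177 = -83787020/908187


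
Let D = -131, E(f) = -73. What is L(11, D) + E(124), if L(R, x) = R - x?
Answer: 69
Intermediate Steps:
L(11, D) + E(124) = (11 - 1*(-131)) - 73 = (11 + 131) - 73 = 142 - 73 = 69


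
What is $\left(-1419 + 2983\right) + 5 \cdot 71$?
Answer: $1919$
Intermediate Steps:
$\left(-1419 + 2983\right) + 5 \cdot 71 = 1564 + 355 = 1919$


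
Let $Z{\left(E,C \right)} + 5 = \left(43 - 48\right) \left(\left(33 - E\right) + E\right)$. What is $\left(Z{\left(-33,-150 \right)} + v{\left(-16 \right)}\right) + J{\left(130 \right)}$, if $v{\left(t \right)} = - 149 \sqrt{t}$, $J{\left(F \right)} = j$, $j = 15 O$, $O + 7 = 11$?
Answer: $-110 - 596 i \approx -110.0 - 596.0 i$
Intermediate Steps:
$Z{\left(E,C \right)} = -170$ ($Z{\left(E,C \right)} = -5 + \left(43 - 48\right) \left(\left(33 - E\right) + E\right) = -5 - 165 = -170$)
$O = 4$ ($O = -7 + 11 = 4$)
$j = 60$ ($j = 15 \cdot 4 = 60$)
$J{\left(F \right)} = 60$
$\left(Z{\left(-33,-150 \right)} + v{\left(-16 \right)}\right) + J{\left(130 \right)} = \left(-170 - 149 \sqrt{-16}\right) + 60 = \left(-170 - 149 \cdot 4 i\right) + 60 = \left(-170 - 596 i\right) + 60 = -110 - 596 i$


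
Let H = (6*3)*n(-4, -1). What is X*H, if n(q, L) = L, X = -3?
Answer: 54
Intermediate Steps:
H = -18 (H = (6*3)*(-1) = 18*(-1) = -18)
X*H = -3*(-18) = 54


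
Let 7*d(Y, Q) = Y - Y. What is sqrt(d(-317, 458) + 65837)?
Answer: sqrt(65837) ≈ 256.59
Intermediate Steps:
d(Y, Q) = 0 (d(Y, Q) = (Y - Y)/7 = (1/7)*0 = 0)
sqrt(d(-317, 458) + 65837) = sqrt(0 + 65837) = sqrt(65837)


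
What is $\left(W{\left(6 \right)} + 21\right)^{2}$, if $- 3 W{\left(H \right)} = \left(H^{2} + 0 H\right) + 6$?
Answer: $49$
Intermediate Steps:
$W{\left(H \right)} = -2 - \frac{H^{2}}{3}$ ($W{\left(H \right)} = - \frac{\left(H^{2} + 0 H\right) + 6}{3} = - \frac{\left(H^{2} + 0\right) + 6}{3} = - \frac{H^{2} + 6}{3} = - \frac{6 + H^{2}}{3} = -2 - \frac{H^{2}}{3}$)
$\left(W{\left(6 \right)} + 21\right)^{2} = \left(\left(-2 - \frac{6^{2}}{3}\right) + 21\right)^{2} = \left(\left(-2 - 12\right) + 21\right)^{2} = \left(-14 + 21\right)^{2} = 7^{2} = 49$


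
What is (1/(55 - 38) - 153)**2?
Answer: 6760000/289 ≈ 23391.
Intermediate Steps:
(1/(55 - 38) - 153)**2 = (1/17 - 153)**2 = (-2600/17)**2 = 6760000/289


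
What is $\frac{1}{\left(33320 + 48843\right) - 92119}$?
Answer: $- \frac{1}{9956} \approx -0.00010044$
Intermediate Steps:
$\frac{1}{\left(33320 + 48843\right) - 92119} = \frac{1}{82163 - 92119} = \frac{1}{-9956} = - \frac{1}{9956}$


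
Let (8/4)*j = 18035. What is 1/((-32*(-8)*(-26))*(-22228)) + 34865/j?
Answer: 2063304678935/533654091776 ≈ 3.8664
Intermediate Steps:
j = 18035/2 (j = (½)*18035 = 18035/2 ≈ 9017.5)
1/((-32*(-8)*(-26))*(-22228)) + 34865/j = 1/((-32*(-8)*(-26))*(-22228)) + 34865/(18035/2) = -1/22228/(256*(-26)) + 34865*(2/18035) = -1/22228/(-6656) + 13946/3607 = -1/6656*(-1/22228) + 13946/3607 = 1/147949568 + 13946/3607 = 2063304678935/533654091776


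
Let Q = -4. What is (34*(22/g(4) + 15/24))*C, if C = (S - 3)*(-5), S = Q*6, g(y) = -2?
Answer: -190485/4 ≈ -47621.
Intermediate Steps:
S = -24 (S = -4*6 = -24)
C = 135 (C = (-24 - 3)*(-5) = -27*(-5) = 135)
(34*(22/g(4) + 15/24))*C = (34*(22/(-2) + 15/24))*135 = (34*(22*(-1/2) + 15*(1/24)))*135 = (34*(-11 + 5/8))*135 = (34*(-83/8))*135 = -1411/4*135 = -190485/4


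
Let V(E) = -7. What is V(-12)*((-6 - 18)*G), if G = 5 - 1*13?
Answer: -1344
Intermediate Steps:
G = -8 (G = 5 - 13 = -8)
V(-12)*((-6 - 18)*G) = -7*(-6 - 18)*(-8) = -(-168)*(-8) = -7*192 = -1344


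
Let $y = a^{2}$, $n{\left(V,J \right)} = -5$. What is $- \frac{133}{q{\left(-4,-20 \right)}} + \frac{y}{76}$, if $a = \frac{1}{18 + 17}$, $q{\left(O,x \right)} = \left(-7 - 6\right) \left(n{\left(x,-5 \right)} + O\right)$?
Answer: $- \frac{12382183}{10892700} \approx -1.1367$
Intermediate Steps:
$q{\left(O,x \right)} = 65 - 13 O$ ($q{\left(O,x \right)} = \left(-7 - 6\right) \left(-5 + O\right) = - 13 \left(-5 + O\right) = 65 - 13 O$)
$a = \frac{1}{35} \approx 0.028571$
$y = \frac{1}{1225}$ ($y = \left(\frac{1}{35}\right)^{2} = \frac{1}{1225} \approx 0.00081633$)
$- \frac{133}{q{\left(-4,-20 \right)}} + \frac{y}{76} = - \frac{133}{65 - -52} + \frac{1}{1225 \cdot 76} = - \frac{133}{65 + 52} + \frac{1}{1225} \cdot \frac{1}{76} = - \frac{133}{117} + \frac{1}{93100} = - \frac{12382183}{10892700}$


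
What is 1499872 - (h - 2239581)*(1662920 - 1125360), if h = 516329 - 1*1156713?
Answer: 1548155485272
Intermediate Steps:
h = -640384 (h = 516329 - 1156713 = -640384)
1499872 - (h - 2239581)*(1662920 - 1125360) = 1499872 - (-640384 - 2239581)*(1662920 - 1125360) = 1499872 - (-2879965)*537560 = 1499872 - 1*(-1548153985400) = 1499872 + 1548153985400 = 1548155485272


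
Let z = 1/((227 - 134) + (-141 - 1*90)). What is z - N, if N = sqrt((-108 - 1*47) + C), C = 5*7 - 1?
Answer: -1/138 - 11*I ≈ -0.0072464 - 11.0*I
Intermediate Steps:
C = 34 (C = 35 - 1 = 34)
N = 11*I (N = sqrt((-108 - 1*47) + 34) = sqrt((-108 - 47) + 34) = sqrt(-155 + 34) = sqrt(-121) = 11*I ≈ 11.0*I)
z = -1/138 (z = 1/(93 + (-141 - 90)) = 1/(93 - 231) = 1/(-138) = -1/138 ≈ -0.0072464)
z - N = -1/138 - 11*I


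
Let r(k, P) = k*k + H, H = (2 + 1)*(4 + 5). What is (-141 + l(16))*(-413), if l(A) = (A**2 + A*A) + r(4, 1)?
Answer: -170982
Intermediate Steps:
H = 27 (H = 3*9 = 27)
r(k, P) = 27 + k**2 (r(k, P) = k*k + 27 = k**2 + 27 = 27 + k**2)
l(A) = 43 + 2*A**2 (l(A) = (A**2 + A*A) + (27 + 4**2) = (A**2 + A**2) + (27 + 16) = 2*A**2 + 43 = 43 + 2*A**2)
(-141 + l(16))*(-413) = (-141 + (43 + 2*16**2))*(-413) = (-141 + (43 + 2*256))*(-413) = (-141 + (43 + 512))*(-413) = (-141 + 555)*(-413) = 414*(-413) = -170982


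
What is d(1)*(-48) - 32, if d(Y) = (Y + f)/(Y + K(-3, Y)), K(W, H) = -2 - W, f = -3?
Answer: 16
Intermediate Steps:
d(Y) = (-3 + Y)/(1 + Y) (d(Y) = (Y - 3)/(Y + (-2 - 1*(-3))) = (-3 + Y)/(Y + (-2 + 3)) = (-3 + Y)/(Y + 1) = (-3 + Y)/(1 + Y))
d(1)*(-48) - 32 = ((-3 + 1)/(1 + 1))*(-48) - 32 = (-2/2)*(-48) - 32 = ((1/2)*(-2))*(-48) - 32 = -1*(-48) - 32 = 48 - 32 = 16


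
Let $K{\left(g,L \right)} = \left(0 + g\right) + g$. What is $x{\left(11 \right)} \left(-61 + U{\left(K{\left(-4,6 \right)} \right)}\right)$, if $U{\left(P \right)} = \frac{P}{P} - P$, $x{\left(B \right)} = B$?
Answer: $-572$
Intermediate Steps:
$K{\left(g,L \right)} = 2 g$ ($K{\left(g,L \right)} = g + g = 2 g$)
$U{\left(P \right)} = 1 - P$
$x{\left(11 \right)} \left(-61 + U{\left(K{\left(-4,6 \right)} \right)}\right) = 11 \left(-61 - \left(-1 + 2 \left(-4\right)\right)\right) = 11 \left(-61 + \left(1 - -8\right)\right) = 11 \left(-61 + \left(1 + 8\right)\right) = 11 \left(-61 + 9\right) = 11 \left(-52\right) = -572$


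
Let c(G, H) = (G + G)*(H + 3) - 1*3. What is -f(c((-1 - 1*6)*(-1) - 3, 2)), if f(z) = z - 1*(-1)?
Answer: -38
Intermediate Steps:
c(G, H) = -3 + 2*G*(3 + H) (c(G, H) = (2*G)*(3 + H) - 3 = 2*G*(3 + H) - 3 = -3 + 2*G*(3 + H))
f(z) = 1 + z (f(z) = z + 1 = 1 + z)
-f(c((-1 - 1*6)*(-1) - 3, 2)) = -(1 + (-3 + 6*((-1 - 1*6)*(-1) - 3) + 2*((-1 - 1*6)*(-1) - 3)*2)) = -(1 + (-3 + 6*((-1 - 6)*(-1) - 3) + 2*((-1 - 6)*(-1) - 3)*2)) = -(1 + (-3 + 6*(-7*(-1) - 3) + 2*(-7*(-1) - 3)*2)) = -(1 + (-3 + 6*(7 - 3) + 2*(7 - 3)*2)) = -(1 + (-3 + 6*4 + 2*4*2)) = -(1 + (-3 + 24 + 16)) = -(1 + 37) = -1*38 = -38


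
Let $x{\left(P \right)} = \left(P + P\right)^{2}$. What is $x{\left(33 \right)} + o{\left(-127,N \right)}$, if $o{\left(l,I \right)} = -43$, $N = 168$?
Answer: $4313$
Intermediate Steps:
$x{\left(P \right)} = 4 P^{2}$ ($x{\left(P \right)} = \left(2 P\right)^{2} = 4 P^{2}$)
$x{\left(33 \right)} + o{\left(-127,N \right)} = 4 \cdot 33^{2} - 43 = 4 \cdot 1089 - 43 = 4356 - 43 = 4313$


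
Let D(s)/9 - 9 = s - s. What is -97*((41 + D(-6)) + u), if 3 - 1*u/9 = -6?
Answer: -19691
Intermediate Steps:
D(s) = 81 (D(s) = 81 + 9*(s - s) = 81 + 9*0 = 81 + 0 = 81)
u = 81 (u = 27 - 9*(-6) = 27 + 54 = 81)
-97*((41 + D(-6)) + u) = -97*((41 + 81) + 81) = -97*(122 + 81) = -97*203 = -19691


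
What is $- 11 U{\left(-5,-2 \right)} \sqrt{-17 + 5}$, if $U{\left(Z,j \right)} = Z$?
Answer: $110 i \sqrt{3} \approx 190.53 i$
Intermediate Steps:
$- 11 U{\left(-5,-2 \right)} \sqrt{-17 + 5} = \left(-11\right) \left(-5\right) \sqrt{-17 + 5} = 55 \sqrt{-12} = 55 \cdot 2 i \sqrt{3} = 110 i \sqrt{3}$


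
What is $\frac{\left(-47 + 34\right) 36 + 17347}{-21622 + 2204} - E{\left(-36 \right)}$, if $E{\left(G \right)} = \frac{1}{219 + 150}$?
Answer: $- \frac{6247769}{7165242} \approx -0.87195$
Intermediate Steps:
$E{\left(G \right)} = \frac{1}{369}$
$\frac{\left(-47 + 34\right) 36 + 17347}{-21622 + 2204} - E{\left(-36 \right)} = \frac{\left(-47 + 34\right) 36 + 17347}{-21622 + 2204} - \frac{1}{369} = \frac{\left(-13\right) 36 + 17347}{-19418} - \frac{1}{369} = \left(-468 + 17347\right) \left(- \frac{1}{19418}\right) - \frac{1}{369} = 16879 \left(- \frac{1}{19418}\right) - \frac{1}{369} = - \frac{16879}{19418} - \frac{1}{369} = - \frac{6247769}{7165242}$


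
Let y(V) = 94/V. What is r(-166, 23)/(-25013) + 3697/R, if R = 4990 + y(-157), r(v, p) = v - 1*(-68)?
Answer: 14595037505/19593583368 ≈ 0.74489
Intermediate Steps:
r(v, p) = 68 + v (r(v, p) = v + 68 = 68 + v)
R = 783336/157 (R = 4990 + 94/(-157) = 4990 + 94*(-1/157) = 4990 - 94/157 = 783336/157 ≈ 4989.4)
r(-166, 23)/(-25013) + 3697/R = (68 - 166)/(-25013) + 3697/(783336/157) = -98*(-1/25013) + 3697*(157/783336) = 98/25013 + 580429/783336 = 14595037505/19593583368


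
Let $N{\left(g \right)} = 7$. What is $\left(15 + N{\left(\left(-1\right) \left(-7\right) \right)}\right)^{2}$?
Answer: $484$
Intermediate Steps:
$\left(15 + N{\left(\left(-1\right) \left(-7\right) \right)}\right)^{2} = \left(15 + 7\right)^{2} = 22^{2} = 484$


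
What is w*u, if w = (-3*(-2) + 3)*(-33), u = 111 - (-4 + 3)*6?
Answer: -34749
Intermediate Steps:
u = 117 (u = 111 - (-1)*6 = 111 - 1*(-6) = 111 + 6 = 117)
w = -297 (w = (6 + 3)*(-33) = 9*(-33) = -297)
w*u = -297*117 = -34749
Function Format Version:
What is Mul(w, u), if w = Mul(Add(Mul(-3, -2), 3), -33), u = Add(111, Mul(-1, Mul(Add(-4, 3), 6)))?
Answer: -34749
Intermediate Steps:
u = 117 (u = Add(111, Mul(-1, Mul(-1, 6))) = Add(111, Mul(-1, -6)) = Add(111, 6) = 117)
w = -297 (w = Mul(Add(6, 3), -33) = Mul(9, -33) = -297)
Mul(w, u) = Mul(-297, 117) = -34749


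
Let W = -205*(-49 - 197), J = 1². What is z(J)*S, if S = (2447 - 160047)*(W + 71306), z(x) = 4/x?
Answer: -76742374400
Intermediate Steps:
J = 1
W = 50430 (W = -205*(-246) = 50430)
S = -19185593600 (S = (2447 - 160047)*(50430 + 71306) = -157600*121736 = -19185593600)
z(J)*S = (4/1)*(-19185593600) = (4*1)*(-19185593600) = 4*(-19185593600) = -76742374400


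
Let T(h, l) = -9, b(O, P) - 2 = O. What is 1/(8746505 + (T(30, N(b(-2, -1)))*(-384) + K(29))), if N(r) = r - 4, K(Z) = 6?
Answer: 1/8749967 ≈ 1.1429e-7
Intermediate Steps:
b(O, P) = 2 + O
N(r) = -4 + r
1/(8746505 + (T(30, N(b(-2, -1)))*(-384) + K(29))) = 1/(8746505 + (-9*(-384) + 6)) = 1/(8746505 + (3456 + 6)) = 1/(8746505 + 3462) = 1/8749967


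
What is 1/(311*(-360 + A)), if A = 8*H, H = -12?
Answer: -1/141816 ≈ -7.0514e-6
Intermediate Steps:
A = -96 (A = 8*(-12) = -96)
1/(311*(-360 + A)) = 1/(311*(-360 - 96)) = 1/(311*(-456)) = 1/(-141816) = -1/141816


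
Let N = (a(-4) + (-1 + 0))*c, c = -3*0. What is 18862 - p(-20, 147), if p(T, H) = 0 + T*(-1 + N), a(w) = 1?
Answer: 18842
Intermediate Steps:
c = 0
N = 0 (N = (1 + (-1 + 0))*0 = (1 - 1)*0 = 0*0 = 0)
p(T, H) = -T (p(T, H) = 0 + T*(-1 + 0) = 0 + T*(-1) = 0 - T = -T)
18862 - p(-20, 147) = 18862 - (-1)*(-20) = 18862 - 1*20 = 18862 - 20 = 18842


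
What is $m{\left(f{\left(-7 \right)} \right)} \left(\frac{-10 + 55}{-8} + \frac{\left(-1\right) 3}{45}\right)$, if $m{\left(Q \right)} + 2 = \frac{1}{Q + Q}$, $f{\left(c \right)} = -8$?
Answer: $\frac{7513}{640} \approx 11.739$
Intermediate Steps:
$m{\left(Q \right)} = -2 + \frac{1}{2 Q}$ ($m{\left(Q \right)} = -2 + \frac{1}{Q + Q} = -2 + \frac{1}{2 Q}$)
$m{\left(f{\left(-7 \right)} \right)} \left(\frac{-10 + 55}{-8} + \frac{\left(-1\right) 3}{45}\right) = \left(-2 + \frac{1}{2 \left(-8\right)}\right) \left(\frac{-10 + 55}{-8} + \frac{\left(-1\right) 3}{45}\right) = \left(-2 + \frac{1}{2} \left(- \frac{1}{8}\right)\right) \left(45 \left(- \frac{1}{8}\right) - \frac{1}{15}\right) = \left(-2 - \frac{1}{16}\right) \left(- \frac{45}{8} - \frac{1}{15}\right) = \left(- \frac{33}{16}\right) \left(- \frac{683}{120}\right) = \frac{7513}{640}$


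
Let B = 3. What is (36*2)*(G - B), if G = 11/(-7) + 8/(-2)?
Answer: -4320/7 ≈ -617.14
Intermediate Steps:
G = -39/7 (G = 11*(-⅐) + 8*(-½) = -11/7 - 4 = -39/7 ≈ -5.5714)
(36*2)*(G - B) = (36*2)*(-39/7 - 1*3) = 72*(-39/7 - 3) = 72*(-60/7) = -4320/7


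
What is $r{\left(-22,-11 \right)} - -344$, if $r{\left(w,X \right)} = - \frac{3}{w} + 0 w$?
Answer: $\frac{7571}{22} \approx 344.14$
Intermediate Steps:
$r{\left(w,X \right)} = - \frac{3}{w}$ ($r{\left(w,X \right)} = - \frac{3}{w} + 0 = - \frac{3}{w}$)
$r{\left(-22,-11 \right)} - -344 = - \frac{3}{-22} - -344 = \left(-3\right) \left(- \frac{1}{22}\right) + 344 = \frac{3}{22} + 344 = \frac{7571}{22}$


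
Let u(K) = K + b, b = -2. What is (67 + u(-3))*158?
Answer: 9796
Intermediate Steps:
u(K) = -2 + K (u(K) = K - 2 = -2 + K)
(67 + u(-3))*158 = (67 + (-2 - 3))*158 = (67 - 5)*158 = 62*158 = 9796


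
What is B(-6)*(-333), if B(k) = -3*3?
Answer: 2997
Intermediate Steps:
B(k) = -9
B(-6)*(-333) = -9*(-333) = 2997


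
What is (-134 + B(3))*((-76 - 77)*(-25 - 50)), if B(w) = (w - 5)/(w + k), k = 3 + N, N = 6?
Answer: -3079125/2 ≈ -1.5396e+6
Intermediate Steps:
k = 9 (k = 3 + 6 = 9)
B(w) = (-5 + w)/(9 + w) (B(w) = (w - 5)/(w + 9) = (-5 + w)/(9 + w))
(-134 + B(3))*((-76 - 77)*(-25 - 50)) = (-134 + (-5 + 3)/(9 + 3))*((-76 - 77)*(-25 - 50)) = (-134 - 2/12)*(-153*(-75)) = (-134 + (1/12)*(-2))*11475 = (-134 - 1/6)*11475 = -805/6*11475 = -3079125/2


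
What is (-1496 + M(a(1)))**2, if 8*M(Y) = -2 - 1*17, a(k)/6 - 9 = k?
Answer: 143688169/64 ≈ 2.2451e+6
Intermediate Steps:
a(k) = 54 + 6*k
M(Y) = -19/8 (M(Y) = (-2 - 1*17)/8 = (-2 - 17)/8 = (1/8)*(-19) = -19/8)
(-1496 + M(a(1)))**2 = (-1496 - 19/8)**2 = (-11987/8)**2 = 143688169/64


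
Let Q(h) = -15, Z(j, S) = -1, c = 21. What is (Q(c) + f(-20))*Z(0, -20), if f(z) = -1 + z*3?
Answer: 76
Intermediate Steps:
f(z) = -1 + 3*z
(Q(c) + f(-20))*Z(0, -20) = (-15 + (-1 + 3*(-20)))*(-1) = (-15 + (-1 - 60))*(-1) = (-15 - 61)*(-1) = -76*(-1) = 76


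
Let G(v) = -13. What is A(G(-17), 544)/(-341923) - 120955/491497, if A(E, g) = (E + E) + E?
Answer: -41338128082/168054128731 ≈ -0.24598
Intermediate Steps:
A(E, g) = 3*E (A(E, g) = 2*E + E = 3*E)
A(G(-17), 544)/(-341923) - 120955/491497 = (3*(-13))/(-341923) - 120955/491497 = -39*(-1/341923) - 120955*1/491497 = 39/341923 - 120955/491497 = -41338128082/168054128731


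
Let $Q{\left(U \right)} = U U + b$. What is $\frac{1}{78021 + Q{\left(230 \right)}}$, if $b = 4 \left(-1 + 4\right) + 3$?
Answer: $\frac{1}{130936} \approx 7.6373 \cdot 10^{-6}$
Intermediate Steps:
$b = 15$ ($b = 4 \cdot 3 + 3 = 12 + 3 = 15$)
$Q{\left(U \right)} = 15 + U^{2}$ ($Q{\left(U \right)} = U U + 15 = U^{2} + 15 = 15 + U^{2}$)
$\frac{1}{78021 + Q{\left(230 \right)}} = \frac{1}{78021 + \left(15 + 230^{2}\right)} = \frac{1}{78021 + \left(15 + 52900\right)} = \frac{1}{78021 + 52915} = \frac{1}{130936}$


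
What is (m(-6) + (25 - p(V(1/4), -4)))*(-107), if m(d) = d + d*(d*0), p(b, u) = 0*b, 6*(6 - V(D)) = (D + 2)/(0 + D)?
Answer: -2033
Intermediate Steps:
V(D) = 6 - (2 + D)/(6*D) (V(D) = 6 - (D + 2)/(6*(0 + D)) = 6 - (2 + D)/(6*D))
p(b, u) = 0
m(d) = d (m(d) = d + d*0 = d + 0 = d)
(m(-6) + (25 - p(V(1/4), -4)))*(-107) = (-6 + (25 - 1*0))*(-107) = (-6 + (25 + 0))*(-107) = (-6 + 25)*(-107) = 19*(-107) = -2033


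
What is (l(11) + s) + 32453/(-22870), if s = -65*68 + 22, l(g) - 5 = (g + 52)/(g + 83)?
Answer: -2361398328/537445 ≈ -4393.8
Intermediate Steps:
l(g) = 5 + (52 + g)/(83 + g) (l(g) = 5 + (g + 52)/(g + 83) = 5 + (52 + g)/(83 + g))
s = -4398 (s = -4420 + 22 = -4398)
(l(11) + s) + 32453/(-22870) = ((467 + 6*11)/(83 + 11) - 4398) + 32453/(-22870) = ((467 + 66)/94 - 4398) + 32453*(-1/22870) = ((1/94)*533 - 4398) - 32453/22870 = (533/94 - 4398) - 32453/22870 = -412879/94 - 32453/22870 = -2361398328/537445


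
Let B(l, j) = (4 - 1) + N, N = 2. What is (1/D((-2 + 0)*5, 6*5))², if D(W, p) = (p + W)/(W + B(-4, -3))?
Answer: 1/16 ≈ 0.062500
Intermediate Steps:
B(l, j) = 5 (B(l, j) = (4 - 1) + 2 = 3 + 2 = 5)
D(W, p) = (W + p)/(5 + W) (D(W, p) = (p + W)/(W + 5) = (W + p)/(5 + W))
(1/D((-2 + 0)*5, 6*5))² = (1/(((-2 + 0)*5 + 6*5)/(5 + (-2 + 0)*5)))² = (1/((-2*5 + 30)/(5 - 2*5)))² = (1/((-10 + 30)/(5 - 10)))² = (1/(20/(-5)))² = (1/(-⅕*20))² = (1/(-4))² = (-¼)² = 1/16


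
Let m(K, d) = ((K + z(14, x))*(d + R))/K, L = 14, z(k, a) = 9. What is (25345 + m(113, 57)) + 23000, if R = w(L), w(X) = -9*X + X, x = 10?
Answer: 5456275/113 ≈ 48286.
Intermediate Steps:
w(X) = -8*X
R = -112 (R = -8*14 = -112)
m(K, d) = (-112 + d)*(9 + K)/K (m(K, d) = ((K + 9)*(d - 112))/K = ((9 + K)*(-112 + d))/K = ((-112 + d)*(9 + K))/K = (-112 + d)*(9 + K)/K)
(25345 + m(113, 57)) + 23000 = (25345 + (-1008 + 9*57 + 113*(-112 + 57))/113) + 23000 = (25345 + (-1008 + 513 + 113*(-55))/113) + 23000 = (25345 + (-1008 + 513 - 6215)/113) + 23000 = (25345 + (1/113)*(-6710)) + 23000 = (25345 - 6710/113) + 23000 = 2857275/113 + 23000 = 5456275/113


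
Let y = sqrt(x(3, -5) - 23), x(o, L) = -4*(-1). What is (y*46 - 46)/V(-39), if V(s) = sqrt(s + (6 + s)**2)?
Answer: 23*sqrt(42)*(-1 + I*sqrt(19))/105 ≈ -1.4196 + 6.1879*I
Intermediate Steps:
x(o, L) = 4
y = I*sqrt(19) (y = sqrt(4 - 23) = sqrt(-19) = I*sqrt(19) ≈ 4.3589*I)
(y*46 - 46)/V(-39) = ((I*sqrt(19))*46 - 46)/(sqrt(-39 + (6 - 39)**2)) = (46*I*sqrt(19) - 46)/(sqrt(-39 + (-33)**2)) = (-46 + 46*I*sqrt(19))/(sqrt(-39 + 1089)) = (-46 + 46*I*sqrt(19))/(sqrt(1050)) = (-46 + 46*I*sqrt(19))/((5*sqrt(42))) = (-46 + 46*I*sqrt(19))*(sqrt(42)/210) = sqrt(42)*(-46 + 46*I*sqrt(19))/210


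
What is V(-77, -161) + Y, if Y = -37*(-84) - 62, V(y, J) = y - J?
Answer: 3130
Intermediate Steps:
Y = 3046 (Y = 3108 - 62 = 3046)
V(-77, -161) + Y = (-77 - 1*(-161)) + 3046 = (-77 + 161) + 3046 = 84 + 3046 = 3130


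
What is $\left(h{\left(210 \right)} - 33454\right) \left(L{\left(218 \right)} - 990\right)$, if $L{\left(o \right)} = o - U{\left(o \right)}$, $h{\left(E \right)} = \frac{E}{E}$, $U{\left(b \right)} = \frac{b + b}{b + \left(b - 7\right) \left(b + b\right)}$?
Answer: $\frac{1213816086}{47} \approx 2.5826 \cdot 10^{7}$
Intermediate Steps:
$U{\left(b \right)} = \frac{2 b}{b + 2 b \left(-7 + b\right)}$ ($U{\left(b \right)} = \frac{2 b}{b + \left(-7 + b\right) 2 b} = \frac{2 b}{b + 2 b \left(-7 + b\right)}$)
$h{\left(E \right)} = 1$
$L{\left(o \right)} = o - \frac{2}{-13 + 2 o}$
$\left(h{\left(210 \right)} - 33454\right) \left(L{\left(218 \right)} - 990\right) = \left(1 - 33454\right) \left(\left(218 - \frac{2}{-13 + 2 \cdot 218}\right) - 990\right) = - 33453 \left(\left(218 - \frac{2}{-13 + 436}\right) - 990\right) = - 33453 \left(\left(218 - \frac{2}{423}\right) - 990\right) = - 33453 \left(\frac{92212}{423} - 990\right) = \left(-33453\right) \left(- \frac{326558}{423}\right) = \frac{1213816086}{47}$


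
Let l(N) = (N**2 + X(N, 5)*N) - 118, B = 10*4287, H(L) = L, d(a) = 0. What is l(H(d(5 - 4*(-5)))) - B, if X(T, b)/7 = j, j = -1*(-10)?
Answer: -42988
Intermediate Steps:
j = 10
X(T, b) = 70 (X(T, b) = 7*10 = 70)
B = 42870
l(N) = -118 + N**2 + 70*N (l(N) = (N**2 + 70*N) - 118 = -118 + N**2 + 70*N)
l(H(d(5 - 4*(-5)))) - B = (-118 + 0**2 + 70*0) - 1*42870 = (-118 + 0 + 0) - 42870 = -118 - 42870 = -42988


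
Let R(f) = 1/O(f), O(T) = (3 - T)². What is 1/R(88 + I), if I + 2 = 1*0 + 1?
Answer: 7056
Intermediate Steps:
I = -1 (I = -2 + (1*0 + 1) = -2 + (0 + 1) = -2 + 1 = -1)
R(f) = (-3 + f)⁻² (R(f) = 1/((-3 + f)²) = (-3 + f)⁻²)
1/R(88 + I) = 1/((-3 + (88 - 1))⁻²) = 1/((-3 + 87)⁻²) = 1/(84⁻²) = 1/(1/7056) = 7056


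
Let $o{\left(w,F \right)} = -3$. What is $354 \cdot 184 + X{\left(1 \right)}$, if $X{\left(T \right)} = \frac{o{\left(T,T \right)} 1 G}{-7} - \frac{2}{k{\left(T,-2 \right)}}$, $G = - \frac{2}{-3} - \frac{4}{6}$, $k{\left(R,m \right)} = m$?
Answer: $65137$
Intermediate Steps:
$G = 0$ ($G = \left(-2\right) \left(- \frac{1}{3}\right) - \frac{2}{3} = \frac{2}{3} - \frac{2}{3} = 0$)
$X{\left(T \right)} = 1$ ($X{\left(T \right)} = \frac{\left(-3\right) 1 \cdot 0}{-7} - \frac{2}{-2} = \left(-3\right) 0 \left(- \frac{1}{7}\right) - -1 = 0 \left(- \frac{1}{7}\right) + 1 = 0 + 1 = 1$)
$354 \cdot 184 + X{\left(1 \right)} = 354 \cdot 184 + 1 = 65136 + 1 = 65137$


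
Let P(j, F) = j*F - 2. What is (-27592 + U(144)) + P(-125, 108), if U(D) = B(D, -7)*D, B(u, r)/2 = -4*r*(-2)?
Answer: -57222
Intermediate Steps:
B(u, r) = 16*r (B(u, r) = 2*(-4*r*(-2)) = 2*(8*r) = 16*r)
P(j, F) = -2 + F*j (P(j, F) = F*j - 2 = -2 + F*j)
U(D) = -112*D (U(D) = (16*(-7))*D = -112*D)
(-27592 + U(144)) + P(-125, 108) = (-27592 - 112*144) + (-2 + 108*(-125)) = (-27592 - 16128) + (-2 - 13500) = -43720 - 13502 = -57222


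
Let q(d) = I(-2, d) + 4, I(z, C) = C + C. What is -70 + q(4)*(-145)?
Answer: -1810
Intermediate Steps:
I(z, C) = 2*C
q(d) = 4 + 2*d (q(d) = 2*d + 4 = 4 + 2*d)
-70 + q(4)*(-145) = -70 + (4 + 2*4)*(-145) = -70 + (4 + 8)*(-145) = -70 + 12*(-145) = -70 - 1740 = -1810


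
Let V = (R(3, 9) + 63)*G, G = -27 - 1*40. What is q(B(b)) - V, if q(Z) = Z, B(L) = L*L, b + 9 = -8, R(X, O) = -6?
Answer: 4108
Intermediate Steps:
b = -17 (b = -9 - 8 = -17)
B(L) = L²
G = -67 (G = -27 - 40 = -67)
V = -3819 (V = (-6 + 63)*(-67) = 57*(-67) = -3819)
q(B(b)) - V = (-17)² - 1*(-3819) = 289 + 3819 = 4108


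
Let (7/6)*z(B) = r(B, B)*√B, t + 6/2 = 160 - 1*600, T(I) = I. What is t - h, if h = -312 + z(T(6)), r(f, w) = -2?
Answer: -131 + 12*√6/7 ≈ -126.80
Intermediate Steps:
t = -443 (t = -3 + (160 - 1*600) = -3 + (160 - 600) = -3 - 440 = -443)
z(B) = -12*√B/7 (z(B) = 6*(-2*√B)/7 = -12*√B/7)
h = -312 - 12*√6/7 ≈ -316.20
t - h = -443 - (-312 - 12*√6/7) = -443 + (312 + 12*√6/7) = -131 + 12*√6/7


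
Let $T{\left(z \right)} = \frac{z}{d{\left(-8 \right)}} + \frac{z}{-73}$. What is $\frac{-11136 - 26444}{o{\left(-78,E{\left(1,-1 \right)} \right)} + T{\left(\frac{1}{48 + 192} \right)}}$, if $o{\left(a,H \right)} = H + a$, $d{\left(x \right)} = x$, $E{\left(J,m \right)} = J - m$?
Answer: $\frac{1755737600}{3550747} \approx 494.47$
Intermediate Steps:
$T{\left(z \right)} = - \frac{81 z}{584}$ ($T{\left(z \right)} = \frac{z}{-8} + \frac{z}{-73} = z \left(- \frac{1}{8}\right) + z \left(- \frac{1}{73}\right) = - \frac{z}{8} - \frac{z}{73} = - \frac{81 z}{584}$)
$\frac{-11136 - 26444}{o{\left(-78,E{\left(1,-1 \right)} \right)} + T{\left(\frac{1}{48 + 192} \right)}} = \frac{-11136 - 26444}{\left(\left(1 - -1\right) - 78\right) - \frac{81}{584 \left(48 + 192\right)}} = - \frac{37580}{\left(\left(1 + 1\right) - 78\right) - \frac{81}{584 \cdot 240}} = - \frac{37580}{\left(2 - 78\right) - \frac{27}{46720}} = - \frac{37580}{-76 - \frac{27}{46720}} = - \frac{37580}{- \frac{3550747}{46720}} = \left(-37580\right) \left(- \frac{46720}{3550747}\right) = \frac{1755737600}{3550747}$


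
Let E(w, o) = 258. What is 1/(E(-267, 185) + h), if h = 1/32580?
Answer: 32580/8405641 ≈ 0.0038760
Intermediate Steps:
h = 1/32580 ≈ 3.0694e-5
1/(E(-267, 185) + h) = 1/(258 + 1/32580) = 1/(8405641/32580) = 32580/8405641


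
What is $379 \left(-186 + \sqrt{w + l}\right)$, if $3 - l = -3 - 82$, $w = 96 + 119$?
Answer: $-70494 + 379 \sqrt{303} \approx -63897.0$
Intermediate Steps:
$w = 215$
$l = 88$ ($l = 3 - \left(-3 - 82\right) = 3 - -85 = 3 + 85 = 88$)
$379 \left(-186 + \sqrt{w + l}\right) = 379 \left(-186 + \sqrt{215 + 88}\right) = 379 \left(-186 + \sqrt{303}\right) = -70494 + 379 \sqrt{303}$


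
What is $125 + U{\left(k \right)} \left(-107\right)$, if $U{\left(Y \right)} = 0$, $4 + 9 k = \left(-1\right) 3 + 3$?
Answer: $125$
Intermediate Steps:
$k = - \frac{4}{9}$ ($k = - \frac{4}{9} + \frac{\left(-1\right) 3 + 3}{9} = - \frac{4}{9} + \frac{-3 + 3}{9} = - \frac{4}{9} + \frac{1}{9} \cdot 0 = - \frac{4}{9} + 0 = - \frac{4}{9} \approx -0.44444$)
$125 + U{\left(k \right)} \left(-107\right) = 125 + 0 \left(-107\right) = 125 + 0 = 125$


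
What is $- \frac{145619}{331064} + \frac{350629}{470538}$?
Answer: $\frac{23780683117}{77889096216} \approx 0.30531$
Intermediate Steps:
$- \frac{145619}{331064} + \frac{350629}{470538} = \frac{23780683117}{77889096216}$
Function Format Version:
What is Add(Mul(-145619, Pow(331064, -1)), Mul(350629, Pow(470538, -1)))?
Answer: Rational(23780683117, 77889096216) ≈ 0.30531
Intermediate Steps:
Add(Mul(-145619, Pow(331064, -1)), Mul(350629, Pow(470538, -1))) = Add(Mul(-145619, Rational(1, 331064)), Mul(350629, Rational(1, 470538))) = Add(Rational(-145619, 331064), Rational(350629, 470538)) = Rational(23780683117, 77889096216)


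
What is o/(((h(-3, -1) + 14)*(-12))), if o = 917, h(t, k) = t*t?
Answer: -917/276 ≈ -3.3225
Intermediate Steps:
h(t, k) = t**2
o/(((h(-3, -1) + 14)*(-12))) = 917/((((-3)**2 + 14)*(-12))) = 917/(((9 + 14)*(-12))) = 917/((23*(-12))) = 917/(-276) = 917*(-1/276) = -917/276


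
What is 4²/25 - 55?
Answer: -1359/25 ≈ -54.360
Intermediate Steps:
4²/25 - 55 = 16*(1/25) - 55 = 16/25 - 55 = -1359/25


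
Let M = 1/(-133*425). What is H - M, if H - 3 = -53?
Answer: -2826249/56525 ≈ -50.000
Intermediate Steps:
H = -50 (H = 3 - 53 = -50)
M = -1/56525 (M = -1/133*1/425 = -1/56525 ≈ -1.7691e-5)
H - M = -50 - 1*(-1/56525) = -50 + 1/56525 = -2826249/56525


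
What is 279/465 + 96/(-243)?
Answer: 83/405 ≈ 0.20494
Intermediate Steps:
279/465 + 96/(-243) = 279*(1/465) + 96*(-1/243) = 3/5 - 32/81 = 83/405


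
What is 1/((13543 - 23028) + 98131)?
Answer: 1/88646 ≈ 1.1281e-5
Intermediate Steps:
1/((13543 - 23028) + 98131) = 1/(-9485 + 98131) = 1/88646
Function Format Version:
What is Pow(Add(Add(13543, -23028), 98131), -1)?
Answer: Rational(1, 88646) ≈ 1.1281e-5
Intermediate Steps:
Pow(Add(Add(13543, -23028), 98131), -1) = Pow(Add(-9485, 98131), -1) = Pow(88646, -1) = Rational(1, 88646)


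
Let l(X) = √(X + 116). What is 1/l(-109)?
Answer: √7/7 ≈ 0.37796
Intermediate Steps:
l(X) = √(116 + X)
1/l(-109) = 1/(√(116 - 109)) = 1/(√7) = √7/7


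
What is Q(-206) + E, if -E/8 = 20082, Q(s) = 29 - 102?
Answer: -160729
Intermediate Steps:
Q(s) = -73
E = -160656 (E = -8*20082 = -160656)
Q(-206) + E = -73 - 160656 = -160729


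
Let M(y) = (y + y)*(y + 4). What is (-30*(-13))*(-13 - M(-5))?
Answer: -8970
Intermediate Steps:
M(y) = 2*y*(4 + y) (M(y) = (2*y)*(4 + y) = 2*y*(4 + y))
(-30*(-13))*(-13 - M(-5)) = (-30*(-13))*(-13 - 2*(-5)*(4 - 5)) = 390*(-13 - 2*(-5)*(-1)) = 390*(-13 - 1*10) = 390*(-13 - 10) = 390*(-23) = -8970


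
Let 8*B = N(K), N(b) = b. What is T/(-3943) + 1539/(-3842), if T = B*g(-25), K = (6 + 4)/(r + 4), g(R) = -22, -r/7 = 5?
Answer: -94111121/234809593 ≈ -0.40080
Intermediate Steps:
r = -35 (r = -7*5 = -35)
K = -10/31 (K = (6 + 4)/(-35 + 4) = 10/(-31) = 10*(-1/31) = -10/31 ≈ -0.32258)
B = -5/124 (B = (1/8)*(-10/31) = -5/124 ≈ -0.040323)
T = 55/62 (T = -5/124*(-22) = 55/62 ≈ 0.88710)
T/(-3943) + 1539/(-3842) = (55/62)/(-3943) + 1539/(-3842) = (55/62)*(-1/3943) + 1539*(-1/3842) = -55/244466 - 1539/3842 = -94111121/234809593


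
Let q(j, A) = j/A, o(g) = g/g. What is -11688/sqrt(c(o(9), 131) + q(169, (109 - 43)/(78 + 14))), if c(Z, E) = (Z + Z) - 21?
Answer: -11688*sqrt(235851)/7147 ≈ -794.21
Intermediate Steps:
o(g) = 1
c(Z, E) = -21 + 2*Z (c(Z, E) = 2*Z - 21 = -21 + 2*Z)
-11688/sqrt(c(o(9), 131) + q(169, (109 - 43)/(78 + 14))) = -11688/sqrt((-21 + 2*1) + 169/(((109 - 43)/(78 + 14)))) = -11688/sqrt((-21 + 2) + 169/((66/92))) = -11688/sqrt(-19 + 169/((66*(1/92)))) = -11688/sqrt(-19 + 169/(33/46)) = -11688/sqrt(-19 + 169*(46/33)) = -11688/sqrt(-19 + 7774/33) = -11688*sqrt(235851)/7147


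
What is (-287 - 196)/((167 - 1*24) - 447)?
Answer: 483/304 ≈ 1.5888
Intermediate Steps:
(-287 - 196)/((167 - 1*24) - 447) = -483/((167 - 24) - 447) = -483/(143 - 447) = -483/(-304) = -483*(-1/304) = 483/304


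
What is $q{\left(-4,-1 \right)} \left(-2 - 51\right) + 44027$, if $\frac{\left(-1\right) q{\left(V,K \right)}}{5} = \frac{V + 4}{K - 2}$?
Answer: $44027$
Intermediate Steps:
$q{\left(V,K \right)} = - \frac{5 \left(4 + V\right)}{-2 + K}$ ($q{\left(V,K \right)} = - 5 \frac{V + 4}{K - 2} = - 5 \frac{4 + V}{-2 + K} = - \frac{5 \left(4 + V\right)}{-2 + K}$)
$q{\left(-4,-1 \right)} \left(-2 - 51\right) + 44027 = \frac{5 \left(-4 - -4\right)}{-2 - 1} \left(-2 - 51\right) + 44027 = \frac{5 \left(-4 + 4\right)}{-3} \left(-53\right) + 44027 = 5 \left(- \frac{1}{3}\right) 0 \left(-53\right) + 44027 = 0 \left(-53\right) + 44027 = 0 + 44027 = 44027$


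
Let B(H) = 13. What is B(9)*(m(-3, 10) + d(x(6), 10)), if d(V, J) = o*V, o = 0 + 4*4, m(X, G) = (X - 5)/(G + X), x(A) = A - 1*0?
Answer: 8632/7 ≈ 1233.1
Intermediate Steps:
x(A) = A (x(A) = A + 0 = A)
m(X, G) = (-5 + X)/(G + X)
o = 16 (o = 0 + 16 = 16)
d(V, J) = 16*V
B(9)*(m(-3, 10) + d(x(6), 10)) = 13*((-5 - 3)/(10 - 3) + 16*6) = 13*(-8/7 + 96) = 13*(664/7) = 8632/7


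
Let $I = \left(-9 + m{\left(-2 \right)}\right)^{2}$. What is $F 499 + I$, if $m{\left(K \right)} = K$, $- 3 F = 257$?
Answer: $- \frac{127880}{3} \approx -42627.0$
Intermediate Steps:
$F = - \frac{257}{3}$ ($F = \left(- \frac{1}{3}\right) 257 = - \frac{257}{3} \approx -85.667$)
$I = 121$ ($I = \left(-9 - 2\right)^{2} = \left(-11\right)^{2} = 121$)
$F 499 + I = \left(- \frac{257}{3}\right) 499 + 121 = - \frac{128243}{3} + 121 = - \frac{127880}{3}$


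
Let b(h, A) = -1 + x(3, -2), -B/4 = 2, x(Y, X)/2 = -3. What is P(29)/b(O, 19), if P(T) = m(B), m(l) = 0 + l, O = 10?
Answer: 8/7 ≈ 1.1429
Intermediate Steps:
x(Y, X) = -6 (x(Y, X) = 2*(-3) = -6)
B = -8 (B = -4*2 = -8)
m(l) = l
P(T) = -8
b(h, A) = -7 (b(h, A) = -1 - 6 = -7)
P(29)/b(O, 19) = -8/(-7) = -8*(-1/7) = 8/7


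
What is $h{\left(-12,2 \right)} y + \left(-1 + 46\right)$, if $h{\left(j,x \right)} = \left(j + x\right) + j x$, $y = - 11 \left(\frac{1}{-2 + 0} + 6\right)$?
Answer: $2102$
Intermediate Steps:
$y = - \frac{121}{2}$ ($y = - 11 \left(\frac{1}{-2} + 6\right) = - 11 \left(- \frac{1}{2} + 6\right) = \left(-11\right) \frac{11}{2} = - \frac{121}{2} \approx -60.5$)
$h{\left(j,x \right)} = j + x + j x$
$h{\left(-12,2 \right)} y + \left(-1 + 46\right) = \left(-12 + 2 - 24\right) \left(- \frac{121}{2}\right) + \left(-1 + 46\right) = \left(-12 + 2 - 24\right) \left(- \frac{121}{2}\right) + 45 = \left(-34\right) \left(- \frac{121}{2}\right) + 45 = 2057 + 45 = 2102$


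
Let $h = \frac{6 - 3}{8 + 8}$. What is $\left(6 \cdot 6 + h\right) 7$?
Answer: $\frac{4053}{16} \approx 253.31$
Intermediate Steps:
$h = \frac{3}{16} \approx 0.1875$
$\left(6 \cdot 6 + h\right) 7 = \left(6 \cdot 6 + \frac{3}{16}\right) 7 = \left(36 + \frac{3}{16}\right) 7 = \frac{579}{16} \cdot 7 = \frac{4053}{16}$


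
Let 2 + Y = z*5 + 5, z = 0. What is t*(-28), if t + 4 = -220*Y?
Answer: 18592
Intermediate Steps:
Y = 3 (Y = -2 + (0*5 + 5) = -2 + (0 + 5) = -2 + 5 = 3)
t = -664 (t = -4 - 220*3 = -4 - 660 = -664)
t*(-28) = -664*(-28) = 18592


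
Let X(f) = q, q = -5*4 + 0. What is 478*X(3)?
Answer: -9560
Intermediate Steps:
q = -20 (q = -20 + 0 = -20)
X(f) = -20
478*X(3) = 478*(-20) = -9560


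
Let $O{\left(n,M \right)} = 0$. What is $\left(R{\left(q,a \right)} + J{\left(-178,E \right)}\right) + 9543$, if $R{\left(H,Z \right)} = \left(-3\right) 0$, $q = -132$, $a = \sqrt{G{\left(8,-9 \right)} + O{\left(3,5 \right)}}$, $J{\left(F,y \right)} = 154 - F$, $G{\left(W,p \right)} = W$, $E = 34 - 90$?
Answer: $9875$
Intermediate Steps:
$E = -56$ ($E = 34 - 90 = -56$)
$a = 2 \sqrt{2}$ ($a = \sqrt{8 + 0} = \sqrt{8} = 2 \sqrt{2} \approx 2.8284$)
$R{\left(H,Z \right)} = 0$
$\left(R{\left(q,a \right)} + J{\left(-178,E \right)}\right) + 9543 = \left(0 + \left(154 - -178\right)\right) + 9543 = \left(0 + \left(154 + 178\right)\right) + 9543 = \left(0 + 332\right) + 9543 = 332 + 9543 = 9875$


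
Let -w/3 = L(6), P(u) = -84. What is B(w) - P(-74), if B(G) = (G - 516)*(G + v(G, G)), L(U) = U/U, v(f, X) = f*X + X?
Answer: -1473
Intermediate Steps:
v(f, X) = X + X*f (v(f, X) = X*f + X = X + X*f)
L(U) = 1
w = -3 (w = -3*1 = -3)
B(G) = (-516 + G)*(G + G*(1 + G)) (B(G) = (G - 516)*(G + G*(1 + G)) = (-516 + G)*(G + G*(1 + G)))
B(w) - P(-74) = -3*(-1032 + (-3)² - 514*(-3)) - 1*(-84) = -3*(-1032 + 9 + 1542) + 84 = -3*519 + 84 = -1557 + 84 = -1473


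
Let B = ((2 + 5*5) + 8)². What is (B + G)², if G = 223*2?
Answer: 2792241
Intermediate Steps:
B = 1225 (B = ((2 + 25) + 8)² = (27 + 8)² = 35² = 1225)
G = 446
(B + G)² = (1225 + 446)² = 1671² = 2792241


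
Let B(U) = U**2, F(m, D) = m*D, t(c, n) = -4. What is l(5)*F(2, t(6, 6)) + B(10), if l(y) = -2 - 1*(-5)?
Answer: 76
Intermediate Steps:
l(y) = 3 (l(y) = -2 + 5 = 3)
F(m, D) = D*m
l(5)*F(2, t(6, 6)) + B(10) = 3*(-4*2) + 10**2 = 3*(-8) + 100 = -24 + 100 = 76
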